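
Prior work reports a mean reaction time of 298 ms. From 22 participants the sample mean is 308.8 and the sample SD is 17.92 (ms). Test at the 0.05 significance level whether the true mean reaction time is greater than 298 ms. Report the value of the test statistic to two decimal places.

H0: μ = 298; H1: μ > 298 (one-sample t-test, right-tailed).
t = (x̄ − μ₀)/(s/√n) = (308.8 − 298)/(17.92/√22) = 2.83
df = n − 1 = 21
p-value = P(T ≥ 2.83) ≈ 0.0051
Since p ≈ 0.0051 < α = 0.05, reject H0; the evidence is statistically significant.

2.83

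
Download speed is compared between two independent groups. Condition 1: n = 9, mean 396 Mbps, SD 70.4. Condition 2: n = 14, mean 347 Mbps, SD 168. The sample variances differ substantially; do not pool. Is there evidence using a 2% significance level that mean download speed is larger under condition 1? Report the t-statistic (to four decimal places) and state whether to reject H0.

t = 0.9672; fail to reject H0

Let group 1 = condition 1, group 2 = condition 2. H0: μ_1 = μ_2; H1: μ_1 > μ_2 (Welch's two-sample t-test, right-tailed).
t = (x̄_1 − x̄_2)/√(s_1²/n_1 + s_2²/n_2) = (396 − 347)/√(70.4²/9 + 168²/14) = 0.9672
Welch–Satterthwaite df ≈ 18.79
p-value = P(T ≥ 0.9672) ≈ 0.173
Since p ≈ 0.173 > α = 0.02, fail to reject H0; the evidence is not statistically significant.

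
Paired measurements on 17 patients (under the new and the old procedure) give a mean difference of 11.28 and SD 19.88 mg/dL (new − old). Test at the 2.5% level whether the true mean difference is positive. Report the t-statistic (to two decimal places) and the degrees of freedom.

H0: μ_d = 0; H1: μ_d > 0 (paired t-test on the differences, right-tailed).
t = d̄/(s_d/√n) = 11.28/(19.88/√17) = 2.34
df = n − 1 = 16
p-value = P(T ≥ 2.34) ≈ 0.0163
Since p ≈ 0.0163 < α = 0.025, reject H0; the data support H1.

t = 2.34, df = 16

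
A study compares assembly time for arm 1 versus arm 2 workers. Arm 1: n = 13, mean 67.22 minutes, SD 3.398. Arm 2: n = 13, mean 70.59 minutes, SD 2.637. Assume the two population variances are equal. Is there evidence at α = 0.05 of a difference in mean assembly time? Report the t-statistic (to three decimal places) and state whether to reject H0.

t = -2.825; reject H0

Let group 1 = arm 1, group 2 = arm 2. H0: μ_1 = μ_2; H1: μ_1 ≠ μ_2 (two-sample pooled-variance t-test, two-sided).
s_p² = [(13−1)·3.398² + (13−1)·2.637²]/(13+13−2) = 9.25009
t = (67.22 − 70.59)/√[9.25009·(1/13 + 1/13)] = -2.825
df = n₁ + n₂ − 2 = 24
Two-sided p-value ≈ 0.0094
Since p ≈ 0.0094 < α = 0.05, reject H0; the data support H1.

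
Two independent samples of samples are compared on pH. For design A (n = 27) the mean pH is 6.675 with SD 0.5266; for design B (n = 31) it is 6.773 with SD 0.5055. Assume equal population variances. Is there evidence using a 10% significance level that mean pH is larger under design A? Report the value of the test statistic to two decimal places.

-0.72

Let group 1 = design A, group 2 = design B. H0: μ_1 = μ_2; H1: μ_1 > μ_2 (two-sample pooled-variance t-test, right-tailed).
s_p² = [(27−1)·0.5266² + (31−1)·0.5055²]/(27+31−2) = 0.265641
t = (6.675 − 6.773)/√[0.265641·(1/27 + 1/31)] = -0.72
df = n₁ + n₂ − 2 = 56
p-value = P(T ≥ -0.72) ≈ 0.7634
Since p ≈ 0.7634 > α = 0.1, fail to reject H0; the evidence is not statistically significant.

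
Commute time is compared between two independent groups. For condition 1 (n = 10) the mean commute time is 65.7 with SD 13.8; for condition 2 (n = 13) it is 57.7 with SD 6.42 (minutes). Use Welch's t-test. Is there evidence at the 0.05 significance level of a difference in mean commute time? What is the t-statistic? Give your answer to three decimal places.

Let group 1 = condition 1, group 2 = condition 2. H0: μ_1 = μ_2; H1: μ_1 ≠ μ_2 (Welch's two-sample t-test, two-sided).
t = (x̄_1 − x̄_2)/√(s_1²/n_1 + s_2²/n_2) = (65.7 − 57.7)/√(13.8²/10 + 6.42²/13) = 1.697
Welch–Satterthwaite df ≈ 12.00
Two-sided p-value ≈ 0.115
Since p ≈ 0.115 > α = 0.05, fail to reject H0; the evidence is not statistically significant.

1.697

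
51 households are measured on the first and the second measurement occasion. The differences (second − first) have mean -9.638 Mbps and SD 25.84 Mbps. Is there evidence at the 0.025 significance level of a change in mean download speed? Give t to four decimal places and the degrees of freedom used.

t = -2.6637, df = 50

H0: μ_d = 0; H1: μ_d ≠ 0 (paired t-test on the differences, two-sided).
t = d̄/(s_d/√n) = -9.638/(25.84/√51) = -2.6637
df = n − 1 = 50
Two-sided p-value ≈ 0.0104
Since p ≈ 0.0104 < α = 0.025, reject H0; the data support H1.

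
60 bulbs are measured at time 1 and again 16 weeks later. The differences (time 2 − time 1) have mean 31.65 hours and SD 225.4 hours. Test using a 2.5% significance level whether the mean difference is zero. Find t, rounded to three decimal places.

1.088

H0: μ_d = 0; H1: μ_d ≠ 0 (paired t-test on the differences, two-sided).
t = d̄/(s_d/√n) = 31.65/(225.4/√60) = 1.088
df = n − 1 = 59
Two-sided p-value ≈ 0.281
Since p ≈ 0.281 > α = 0.025, fail to reject H0; the evidence is not statistically significant.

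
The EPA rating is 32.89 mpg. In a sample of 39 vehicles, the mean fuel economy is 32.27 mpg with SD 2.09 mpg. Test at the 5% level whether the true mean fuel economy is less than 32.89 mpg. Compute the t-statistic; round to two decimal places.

H0: μ = 32.89; H1: μ < 32.89 (one-sample t-test, left-tailed).
t = (x̄ − μ₀)/(s/√n) = (32.27 − 32.89)/(2.09/√39) = -1.85
df = n − 1 = 38
p-value = P(T ≤ -1.85) ≈ 0.036
Since p ≈ 0.036 < α = 0.05, reject H0; the data support H1.

-1.85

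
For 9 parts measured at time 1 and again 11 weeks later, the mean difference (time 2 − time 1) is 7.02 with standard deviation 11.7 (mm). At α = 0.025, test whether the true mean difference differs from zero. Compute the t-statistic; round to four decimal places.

1.8000

H0: μ_d = 0; H1: μ_d ≠ 0 (paired t-test on the differences, two-sided).
t = d̄/(s_d/√n) = 7.02/(11.7/√9) = 1.8000
df = n − 1 = 8
Two-sided p-value ≈ 0.1096
Since p ≈ 0.1096 > α = 0.025, fail to reject H0; the evidence is not statistically significant.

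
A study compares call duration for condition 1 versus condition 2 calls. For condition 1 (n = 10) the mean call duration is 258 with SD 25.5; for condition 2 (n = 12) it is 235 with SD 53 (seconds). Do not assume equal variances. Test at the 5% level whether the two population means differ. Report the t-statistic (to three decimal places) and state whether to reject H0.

Let group 1 = condition 1, group 2 = condition 2. H0: μ_1 = μ_2; H1: μ_1 ≠ μ_2 (Welch's two-sample t-test, two-sided).
t = (x̄_1 − x̄_2)/√(s_1²/n_1 + s_2²/n_2) = (258 − 235)/√(25.5²/10 + 53²/12) = 1.330
Welch–Satterthwaite df ≈ 16.41
Two-sided p-value ≈ 0.202
Since p ≈ 0.202 > α = 0.05, fail to reject H0; the evidence is not statistically significant.

t = 1.330; fail to reject H0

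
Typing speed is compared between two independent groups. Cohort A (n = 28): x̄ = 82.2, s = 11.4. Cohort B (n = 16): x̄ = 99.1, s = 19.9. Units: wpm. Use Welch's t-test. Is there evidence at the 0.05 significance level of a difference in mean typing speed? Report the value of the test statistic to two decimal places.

-3.12

Let group 1 = cohort A, group 2 = cohort B. H0: μ_1 = μ_2; H1: μ_1 ≠ μ_2 (Welch's two-sample t-test, two-sided).
t = (x̄_1 − x̄_2)/√(s_1²/n_1 + s_2²/n_2) = (82.2 − 99.1)/√(11.4²/28 + 19.9²/16) = -3.12
Welch–Satterthwaite df ≈ 20.75
Two-sided p-value ≈ 0.0053
Since p ≈ 0.0053 < α = 0.05, reject H0; the data support H1.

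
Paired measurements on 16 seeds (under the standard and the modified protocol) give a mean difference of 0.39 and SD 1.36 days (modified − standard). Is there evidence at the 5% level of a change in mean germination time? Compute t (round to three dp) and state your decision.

t = 1.147; fail to reject H0

H0: μ_d = 0; H1: μ_d ≠ 0 (paired t-test on the differences, two-sided).
t = d̄/(s_d/√n) = 0.39/(1.36/√16) = 1.147
df = n − 1 = 15
Two-sided p-value ≈ 0.269
Since p ≈ 0.269 > α = 0.05, fail to reject H0; the data do not provide sufficient evidence against H0.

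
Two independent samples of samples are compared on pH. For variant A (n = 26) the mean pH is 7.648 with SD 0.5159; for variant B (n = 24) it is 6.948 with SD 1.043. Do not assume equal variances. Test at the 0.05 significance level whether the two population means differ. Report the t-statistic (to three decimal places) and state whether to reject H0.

t = 2.970; reject H0

Let group 1 = variant A, group 2 = variant B. H0: μ_1 = μ_2; H1: μ_1 ≠ μ_2 (Welch's two-sample t-test, two-sided).
t = (x̄_1 − x̄_2)/√(s_1²/n_1 + s_2²/n_2) = (7.648 − 6.948)/√(0.5159²/26 + 1.043²/24) = 2.970
Welch–Satterthwaite df ≈ 33.01
Two-sided p-value ≈ 0.0055
Since p ≈ 0.0055 < α = 0.05, reject H0; the data support H1.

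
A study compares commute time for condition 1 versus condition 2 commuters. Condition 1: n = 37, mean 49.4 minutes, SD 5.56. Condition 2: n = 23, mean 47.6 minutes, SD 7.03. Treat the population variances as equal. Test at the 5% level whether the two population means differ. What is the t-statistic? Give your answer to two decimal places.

Let group 1 = condition 1, group 2 = condition 2. H0: μ_1 = μ_2; H1: μ_1 ≠ μ_2 (two-sample pooled-variance t-test, two-sided).
s_p² = [(37−1)·5.56² + (23−1)·7.03²]/(37+23−2) = 37.9336
t = (49.4 − 47.6)/√[37.9336·(1/37 + 1/23)] = 1.10
df = n₁ + n₂ − 2 = 58
Two-sided p-value ≈ 0.2756
Since p ≈ 0.2756 > α = 0.05, fail to reject H0; the data do not provide sufficient evidence against H0.

1.10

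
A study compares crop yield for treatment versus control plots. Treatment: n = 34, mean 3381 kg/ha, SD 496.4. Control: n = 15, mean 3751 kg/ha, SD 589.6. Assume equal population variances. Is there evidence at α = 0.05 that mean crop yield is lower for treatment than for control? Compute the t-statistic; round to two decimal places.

Let group 1 = treatment, group 2 = control. H0: μ_1 = μ_2; H1: μ_1 < μ_2 (two-sample pooled-variance t-test, left-tailed).
s_p² = [(34−1)·496.4² + (15−1)·589.6²]/(34+15−2) = 276562
t = (3381 − 3751)/√[276562·(1/34 + 1/15)] = -2.27
df = n₁ + n₂ − 2 = 47
p-value = P(T ≤ -2.27) ≈ 0.014
Since p ≈ 0.014 < α = 0.05, reject H0; the data support H1.

-2.27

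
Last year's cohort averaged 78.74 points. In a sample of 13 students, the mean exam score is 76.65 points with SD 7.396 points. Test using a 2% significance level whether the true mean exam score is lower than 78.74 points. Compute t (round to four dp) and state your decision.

H0: μ = 78.74; H1: μ < 78.74 (one-sample t-test, left-tailed).
t = (x̄ − μ₀)/(s/√n) = (76.65 − 78.74)/(7.396/√13) = -1.0189
df = n − 1 = 12
p-value = P(T ≤ -1.0189) ≈ 0.164
Since p ≈ 0.164 > α = 0.02, fail to reject H0; the evidence is not statistically significant.

t = -1.0189; fail to reject H0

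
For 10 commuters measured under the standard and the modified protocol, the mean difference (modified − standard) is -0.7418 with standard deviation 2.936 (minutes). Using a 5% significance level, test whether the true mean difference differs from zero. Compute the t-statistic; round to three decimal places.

-0.799

H0: μ_d = 0; H1: μ_d ≠ 0 (paired t-test on the differences, two-sided).
t = d̄/(s_d/√n) = -0.7418/(2.936/√10) = -0.799
df = n − 1 = 9
Two-sided p-value ≈ 0.4449
Since p ≈ 0.4449 > α = 0.05, fail to reject H0; the evidence is not statistically significant.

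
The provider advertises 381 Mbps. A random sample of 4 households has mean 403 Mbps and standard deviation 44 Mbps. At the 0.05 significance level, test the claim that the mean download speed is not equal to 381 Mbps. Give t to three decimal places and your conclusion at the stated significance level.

t = 1.000; fail to reject H0

H0: μ = 381; H1: μ ≠ 381 (one-sample t-test, two-sided).
t = (x̄ − μ₀)/(s/√n) = (403 − 381)/(44/√4) = 1.000
df = n − 1 = 3
Two-sided p-value ≈ 0.391
Since p ≈ 0.391 > α = 0.05, fail to reject H0; the evidence is not statistically significant.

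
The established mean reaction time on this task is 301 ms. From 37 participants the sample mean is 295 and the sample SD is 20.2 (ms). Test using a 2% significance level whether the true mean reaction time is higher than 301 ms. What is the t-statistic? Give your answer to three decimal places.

H0: μ = 301; H1: μ > 301 (one-sample t-test, right-tailed).
t = (x̄ − μ₀)/(s/√n) = (295 − 301)/(20.2/√37) = -1.807
df = n − 1 = 36
p-value = P(T ≥ -1.807) ≈ 0.960
Since p ≈ 0.960 > α = 0.02, fail to reject H0; the data do not provide sufficient evidence against H0.

-1.807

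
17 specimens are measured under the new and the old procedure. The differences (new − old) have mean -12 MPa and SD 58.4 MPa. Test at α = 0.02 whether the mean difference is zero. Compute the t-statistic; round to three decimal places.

-0.847

H0: μ_d = 0; H1: μ_d ≠ 0 (paired t-test on the differences, two-sided).
t = d̄/(s_d/√n) = -12/(58.4/√17) = -0.847
df = n − 1 = 16
Two-sided p-value ≈ 0.4094
Since p ≈ 0.4094 > α = 0.02, fail to reject H0; the evidence is not statistically significant.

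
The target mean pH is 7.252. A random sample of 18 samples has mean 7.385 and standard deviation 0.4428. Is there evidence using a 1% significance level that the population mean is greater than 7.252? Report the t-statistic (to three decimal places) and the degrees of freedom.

t = 1.274, df = 17

H0: μ = 7.252; H1: μ > 7.252 (one-sample t-test, right-tailed).
t = (x̄ − μ₀)/(s/√n) = (7.385 − 7.252)/(0.4428/√18) = 1.274
df = n − 1 = 17
p-value = P(T ≥ 1.274) ≈ 0.110
Since p ≈ 0.110 > α = 0.01, fail to reject H0; the evidence is not statistically significant.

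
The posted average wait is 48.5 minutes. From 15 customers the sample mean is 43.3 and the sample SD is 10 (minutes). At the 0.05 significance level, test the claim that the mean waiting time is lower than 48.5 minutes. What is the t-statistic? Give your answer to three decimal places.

H0: μ = 48.5; H1: μ < 48.5 (one-sample t-test, left-tailed).
t = (x̄ − μ₀)/(s/√n) = (43.3 − 48.5)/(10/√15) = -2.014
df = n − 1 = 14
p-value = P(T ≤ -2.014) ≈ 0.0318
Since p ≈ 0.0318 < α = 0.05, reject H0; the evidence is statistically significant.

-2.014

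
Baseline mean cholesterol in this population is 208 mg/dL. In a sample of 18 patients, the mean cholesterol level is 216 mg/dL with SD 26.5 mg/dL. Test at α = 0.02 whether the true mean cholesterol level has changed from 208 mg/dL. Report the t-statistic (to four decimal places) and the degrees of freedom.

H0: μ = 208; H1: μ ≠ 208 (one-sample t-test, two-sided).
t = (x̄ − μ₀)/(s/√n) = (216 − 208)/(26.5/√18) = 1.2808
df = n − 1 = 17
Two-sided p-value ≈ 0.217
Since p ≈ 0.217 > α = 0.02, fail to reject H0; the data do not provide sufficient evidence against H0.

t = 1.2808, df = 17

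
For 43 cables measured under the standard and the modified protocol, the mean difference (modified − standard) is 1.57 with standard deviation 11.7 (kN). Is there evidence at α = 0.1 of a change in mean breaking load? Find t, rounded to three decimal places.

0.880

H0: μ_d = 0; H1: μ_d ≠ 0 (paired t-test on the differences, two-sided).
t = d̄/(s_d/√n) = 1.57/(11.7/√43) = 0.880
df = n − 1 = 42
Two-sided p-value ≈ 0.3839
Since p ≈ 0.3839 > α = 0.1, fail to reject H0; the data do not provide sufficient evidence against H0.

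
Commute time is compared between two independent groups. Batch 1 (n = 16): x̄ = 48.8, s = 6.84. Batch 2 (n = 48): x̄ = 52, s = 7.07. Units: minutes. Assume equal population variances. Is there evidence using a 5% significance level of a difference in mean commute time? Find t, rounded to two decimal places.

-1.58

Let group 1 = batch 1, group 2 = batch 2. H0: μ_1 = μ_2; H1: μ_1 ≠ μ_2 (two-sample pooled-variance t-test, two-sided).
s_p² = [(16−1)·6.84² + (48−1)·7.07²]/(16+48−2) = 49.2109
t = (48.8 − 52)/√[49.2109·(1/16 + 1/48)] = -1.58
df = n₁ + n₂ − 2 = 62
Two-sided p-value ≈ 0.1192
Since p ≈ 0.1192 > α = 0.05, fail to reject H0; the data do not provide sufficient evidence against H0.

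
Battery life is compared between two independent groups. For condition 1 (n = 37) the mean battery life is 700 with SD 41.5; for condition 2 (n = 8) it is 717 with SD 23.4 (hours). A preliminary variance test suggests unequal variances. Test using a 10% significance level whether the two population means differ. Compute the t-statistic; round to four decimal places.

-1.5853

Let group 1 = condition 1, group 2 = condition 2. H0: μ_1 = μ_2; H1: μ_1 ≠ μ_2 (Welch's two-sample t-test, two-sided).
t = (x̄_1 − x̄_2)/√(s_1²/n_1 + s_2²/n_2) = (700 − 717)/√(41.5²/37 + 23.4²/8) = -1.5853
Welch–Satterthwaite df ≈ 18.13
Two-sided p-value ≈ 0.1302
Since p ≈ 0.1302 > α = 0.1, fail to reject H0; the evidence is not statistically significant.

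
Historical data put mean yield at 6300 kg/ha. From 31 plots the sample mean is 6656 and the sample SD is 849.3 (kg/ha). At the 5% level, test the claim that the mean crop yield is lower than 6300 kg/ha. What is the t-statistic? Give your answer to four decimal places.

2.3338

H0: μ = 6300; H1: μ < 6300 (one-sample t-test, left-tailed).
t = (x̄ − μ₀)/(s/√n) = (6656 − 6300)/(849.3/√31) = 2.3338
df = n − 1 = 30
p-value = P(T ≤ 2.3338) ≈ 0.987
Since p ≈ 0.987 > α = 0.05, fail to reject H0; the evidence is not statistically significant.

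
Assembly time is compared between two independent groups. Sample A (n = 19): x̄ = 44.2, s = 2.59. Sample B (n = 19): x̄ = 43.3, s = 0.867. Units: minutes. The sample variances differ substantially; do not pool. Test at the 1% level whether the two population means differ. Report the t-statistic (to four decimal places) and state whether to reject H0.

Let group 1 = sample A, group 2 = sample B. H0: μ_1 = μ_2; H1: μ_1 ≠ μ_2 (Welch's two-sample t-test, two-sided).
t = (x̄_1 − x̄_2)/√(s_1²/n_1 + s_2²/n_2) = (44.2 − 43.3)/√(2.59²/19 + 0.867²/19) = 1.4363
Welch–Satterthwaite df ≈ 21.98
Two-sided p-value ≈ 0.165
Since p ≈ 0.165 > α = 0.01, fail to reject H0; the data do not provide sufficient evidence against H0.

t = 1.4363; fail to reject H0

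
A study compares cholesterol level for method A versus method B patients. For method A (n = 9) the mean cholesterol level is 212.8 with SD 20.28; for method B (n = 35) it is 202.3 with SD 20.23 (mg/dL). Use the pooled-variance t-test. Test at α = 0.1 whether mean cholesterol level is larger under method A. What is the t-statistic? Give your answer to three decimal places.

1.388

Let group 1 = method A, group 2 = method B. H0: μ_1 = μ_2; H1: μ_1 > μ_2 (two-sample pooled-variance t-test, right-tailed).
s_p² = [(9−1)·20.28² + (35−1)·20.23²]/(9+35−2) = 409.639
t = (212.8 − 202.3)/√[409.639·(1/9 + 1/35)] = 1.388
df = n₁ + n₂ − 2 = 42
p-value = P(T ≥ 1.388) ≈ 0.086
Since p ≈ 0.086 < α = 0.1, reject H0; the evidence is statistically significant.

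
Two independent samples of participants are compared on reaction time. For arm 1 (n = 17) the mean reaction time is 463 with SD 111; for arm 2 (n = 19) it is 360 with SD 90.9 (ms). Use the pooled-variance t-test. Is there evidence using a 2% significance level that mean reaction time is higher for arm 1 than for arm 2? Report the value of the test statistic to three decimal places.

Let group 1 = arm 1, group 2 = arm 2. H0: μ_1 = μ_2; H1: μ_1 > μ_2 (two-sample pooled-variance t-test, right-tailed).
s_p² = [(17−1)·111² + (19−1)·90.9²]/(17+19−2) = 10172.5
t = (463 − 360)/√[10172.5·(1/17 + 1/19)] = 3.059
df = n₁ + n₂ − 2 = 34
p-value = P(T ≥ 3.059) ≈ 0.002
Since p ≈ 0.002 < α = 0.02, reject H0; the evidence is statistically significant.

3.059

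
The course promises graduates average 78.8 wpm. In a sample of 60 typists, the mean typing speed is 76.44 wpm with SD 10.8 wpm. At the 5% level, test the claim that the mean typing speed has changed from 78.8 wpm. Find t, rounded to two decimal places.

H0: μ = 78.8; H1: μ ≠ 78.8 (one-sample t-test, two-sided).
t = (x̄ − μ₀)/(s/√n) = (76.44 − 78.8)/(10.8/√60) = -1.69
df = n − 1 = 59
Two-sided p-value ≈ 0.096
Since p ≈ 0.096 > α = 0.05, fail to reject H0; the evidence is not statistically significant.

-1.69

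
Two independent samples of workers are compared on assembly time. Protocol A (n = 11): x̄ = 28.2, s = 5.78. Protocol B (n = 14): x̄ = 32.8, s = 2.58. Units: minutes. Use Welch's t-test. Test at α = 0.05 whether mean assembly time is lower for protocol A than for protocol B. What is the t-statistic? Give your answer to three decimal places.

-2.454

Let group 1 = protocol A, group 2 = protocol B. H0: μ_1 = μ_2; H1: μ_1 < μ_2 (Welch's two-sample t-test, left-tailed).
t = (x̄_1 − x̄_2)/√(s_1²/n_1 + s_2²/n_2) = (28.2 − 32.8)/√(5.78²/11 + 2.58²/14) = -2.454
Welch–Satterthwaite df ≈ 13.13
p-value = P(T ≤ -2.454) ≈ 0.0144
Since p ≈ 0.0144 < α = 0.05, reject H0; the evidence is statistically significant.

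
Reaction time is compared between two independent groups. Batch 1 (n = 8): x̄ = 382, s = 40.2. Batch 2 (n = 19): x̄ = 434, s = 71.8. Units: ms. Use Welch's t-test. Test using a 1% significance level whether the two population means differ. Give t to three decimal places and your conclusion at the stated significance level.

Let group 1 = batch 1, group 2 = batch 2. H0: μ_1 = μ_2; H1: μ_1 ≠ μ_2 (Welch's two-sample t-test, two-sided).
t = (x̄_1 − x̄_2)/√(s_1²/n_1 + s_2²/n_2) = (382 − 434)/√(40.2²/8 + 71.8²/19) = -2.390
Welch–Satterthwaite df ≈ 22.59
Two-sided p-value ≈ 0.026
Since p ≈ 0.026 > α = 0.01, fail to reject H0; the evidence is not statistically significant.

t = -2.390; fail to reject H0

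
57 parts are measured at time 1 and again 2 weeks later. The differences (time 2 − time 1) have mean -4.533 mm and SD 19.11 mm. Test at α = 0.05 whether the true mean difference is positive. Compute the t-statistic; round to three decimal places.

H0: μ_d = 0; H1: μ_d > 0 (paired t-test on the differences, right-tailed).
t = d̄/(s_d/√n) = -4.533/(19.11/√57) = -1.791
df = n − 1 = 56
p-value = P(T ≥ -1.791) ≈ 0.9606
Since p ≈ 0.9606 > α = 0.05, fail to reject H0; the evidence is not statistically significant.

-1.791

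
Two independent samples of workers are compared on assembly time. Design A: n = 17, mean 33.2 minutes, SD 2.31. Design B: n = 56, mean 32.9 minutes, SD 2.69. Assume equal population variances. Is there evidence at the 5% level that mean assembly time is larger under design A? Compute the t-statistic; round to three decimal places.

0.415

Let group 1 = design A, group 2 = design B. H0: μ_1 = μ_2; H1: μ_1 > μ_2 (two-sample pooled-variance t-test, right-tailed).
s_p² = [(17−1)·2.31² + (56−1)·2.69²]/(17+56−2) = 6.80793
t = (33.2 − 32.9)/√[6.80793·(1/17 + 1/56)] = 0.415
df = n₁ + n₂ − 2 = 71
p-value = P(T ≥ 0.415) ≈ 0.3396
Since p ≈ 0.3396 > α = 0.05, fail to reject H0; the evidence is not statistically significant.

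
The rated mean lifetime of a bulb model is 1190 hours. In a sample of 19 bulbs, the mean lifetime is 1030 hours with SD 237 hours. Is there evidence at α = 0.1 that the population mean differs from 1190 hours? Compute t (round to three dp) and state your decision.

t = -2.943; reject H0

H0: μ = 1190; H1: μ ≠ 1190 (one-sample t-test, two-sided).
t = (x̄ − μ₀)/(s/√n) = (1030 − 1190)/(237/√19) = -2.943
df = n − 1 = 18
Two-sided p-value ≈ 0.009
Since p ≈ 0.009 < α = 0.1, reject H0; the evidence is statistically significant.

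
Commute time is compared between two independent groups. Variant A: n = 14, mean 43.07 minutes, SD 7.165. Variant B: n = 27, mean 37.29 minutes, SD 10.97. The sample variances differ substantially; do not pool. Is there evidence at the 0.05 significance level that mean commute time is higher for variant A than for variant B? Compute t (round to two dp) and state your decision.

Let group 1 = variant A, group 2 = variant B. H0: μ_1 = μ_2; H1: μ_1 > μ_2 (Welch's two-sample t-test, right-tailed).
t = (x̄_1 − x̄_2)/√(s_1²/n_1 + s_2²/n_2) = (43.07 − 37.29)/√(7.165²/14 + 10.97²/27) = 2.03
Welch–Satterthwaite df ≈ 36.70
p-value = P(T ≥ 2.03) ≈ 0.025
Since p ≈ 0.025 < α = 0.05, reject H0; the evidence is statistically significant.

t = 2.03; reject H0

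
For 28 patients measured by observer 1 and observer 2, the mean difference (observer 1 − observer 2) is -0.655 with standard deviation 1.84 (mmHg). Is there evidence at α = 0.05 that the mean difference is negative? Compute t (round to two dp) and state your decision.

H0: μ_d = 0; H1: μ_d < 0 (paired t-test on the differences, left-tailed).
t = d̄/(s_d/√n) = -0.655/(1.84/√28) = -1.88
df = n − 1 = 27
p-value = P(T ≤ -1.88) ≈ 0.035
Since p ≈ 0.035 < α = 0.05, reject H0; the data support H1.

t = -1.88; reject H0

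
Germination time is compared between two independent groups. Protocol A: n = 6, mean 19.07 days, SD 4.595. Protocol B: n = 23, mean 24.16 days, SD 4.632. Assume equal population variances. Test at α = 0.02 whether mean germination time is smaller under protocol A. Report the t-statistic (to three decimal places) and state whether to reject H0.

Let group 1 = protocol A, group 2 = protocol B. H0: μ_1 = μ_2; H1: μ_1 < μ_2 (two-sample pooled-variance t-test, left-tailed).
s_p² = [(6−1)·4.595² + (23−1)·4.632²]/(6+23−2) = 21.3922
t = (19.07 − 24.16)/√[21.3922·(1/6 + 1/23)] = -2.401
df = n₁ + n₂ − 2 = 27
p-value = P(T ≤ -2.401) ≈ 0.012
Since p ≈ 0.012 < α = 0.02, reject H0; the evidence is statistically significant.

t = -2.401; reject H0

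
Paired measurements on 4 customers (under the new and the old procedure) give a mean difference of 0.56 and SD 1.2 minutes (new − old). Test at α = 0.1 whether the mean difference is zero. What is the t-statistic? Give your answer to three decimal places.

0.933

H0: μ_d = 0; H1: μ_d ≠ 0 (paired t-test on the differences, two-sided).
t = d̄/(s_d/√n) = 0.56/(1.2/√4) = 0.933
df = n − 1 = 3
Two-sided p-value ≈ 0.4195
Since p ≈ 0.4195 > α = 0.1, fail to reject H0; the evidence is not statistically significant.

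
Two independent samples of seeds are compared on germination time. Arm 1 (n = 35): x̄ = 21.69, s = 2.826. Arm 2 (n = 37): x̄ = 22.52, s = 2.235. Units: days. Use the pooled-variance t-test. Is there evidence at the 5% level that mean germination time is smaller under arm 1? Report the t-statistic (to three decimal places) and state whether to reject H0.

t = -1.386; fail to reject H0

Let group 1 = arm 1, group 2 = arm 2. H0: μ_1 = μ_2; H1: μ_1 < μ_2 (two-sample pooled-variance t-test, left-tailed).
s_p² = [(35−1)·2.826² + (37−1)·2.235²]/(35+37−2) = 6.44802
t = (21.69 − 22.52)/√[6.44802·(1/35 + 1/37)] = -1.386
df = n₁ + n₂ − 2 = 70
p-value = P(T ≤ -1.386) ≈ 0.0850
Since p ≈ 0.0850 > α = 0.05, fail to reject H0; the evidence is not statistically significant.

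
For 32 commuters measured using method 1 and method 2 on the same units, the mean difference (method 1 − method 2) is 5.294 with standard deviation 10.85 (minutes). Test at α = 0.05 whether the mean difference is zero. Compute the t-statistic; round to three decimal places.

H0: μ_d = 0; H1: μ_d ≠ 0 (paired t-test on the differences, two-sided).
t = d̄/(s_d/√n) = 5.294/(10.85/√32) = 2.760
df = n − 1 = 31
Two-sided p-value ≈ 0.010
Since p ≈ 0.010 < α = 0.05, reject H0; the data support H1.

2.760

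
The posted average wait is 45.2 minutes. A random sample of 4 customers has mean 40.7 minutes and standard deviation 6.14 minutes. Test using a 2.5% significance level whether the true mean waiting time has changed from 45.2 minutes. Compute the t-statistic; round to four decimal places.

H0: μ = 45.2; H1: μ ≠ 45.2 (one-sample t-test, two-sided).
t = (x̄ − μ₀)/(s/√n) = (40.7 − 45.2)/(6.14/√4) = -1.4658
df = n − 1 = 3
Two-sided p-value ≈ 0.239
Since p ≈ 0.239 > α = 0.025, fail to reject H0; the evidence is not statistically significant.

-1.4658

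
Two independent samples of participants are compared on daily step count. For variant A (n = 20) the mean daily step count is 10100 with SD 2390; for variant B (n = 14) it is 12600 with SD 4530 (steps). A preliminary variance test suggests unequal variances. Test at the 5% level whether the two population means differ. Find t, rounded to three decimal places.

Let group 1 = variant A, group 2 = variant B. H0: μ_1 = μ_2; H1: μ_1 ≠ μ_2 (Welch's two-sample t-test, two-sided).
t = (x̄_1 − x̄_2)/√(s_1²/n_1 + s_2²/n_2) = (10100 − 12600)/√(2390²/20 + 4530²/14) = -1.889
Welch–Satterthwaite df ≈ 18.09
Two-sided p-value ≈ 0.0750
Since p ≈ 0.0750 > α = 0.05, fail to reject H0; the evidence is not statistically significant.

-1.889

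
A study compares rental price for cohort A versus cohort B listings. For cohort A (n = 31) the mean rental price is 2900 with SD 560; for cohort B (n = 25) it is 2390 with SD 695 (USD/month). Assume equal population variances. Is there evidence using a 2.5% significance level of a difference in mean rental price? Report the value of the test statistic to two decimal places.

3.04

Let group 1 = cohort A, group 2 = cohort B. H0: μ_1 = μ_2; H1: μ_1 ≠ μ_2 (two-sample pooled-variance t-test, two-sided).
s_p² = [(31−1)·560² + (25−1)·695²]/(31+25−2) = 388900
t = (2900 − 2390)/√[388900·(1/31 + 1/25)] = 3.04
df = n₁ + n₂ − 2 = 54
Two-sided p-value ≈ 0.0036
Since p ≈ 0.0036 < α = 0.025, reject H0; the data support H1.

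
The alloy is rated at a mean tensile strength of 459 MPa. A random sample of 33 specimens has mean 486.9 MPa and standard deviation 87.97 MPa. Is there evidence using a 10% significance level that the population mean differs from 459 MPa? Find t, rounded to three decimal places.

1.822

H0: μ = 459; H1: μ ≠ 459 (one-sample t-test, two-sided).
t = (x̄ − μ₀)/(s/√n) = (486.9 − 459)/(87.97/√33) = 1.822
df = n − 1 = 32
Two-sided p-value ≈ 0.0778
Since p ≈ 0.0778 < α = 0.1, reject H0; the evidence is statistically significant.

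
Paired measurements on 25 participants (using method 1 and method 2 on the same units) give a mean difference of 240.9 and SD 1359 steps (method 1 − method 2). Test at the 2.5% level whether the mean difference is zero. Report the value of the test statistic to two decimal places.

H0: μ_d = 0; H1: μ_d ≠ 0 (paired t-test on the differences, two-sided).
t = d̄/(s_d/√n) = 240.9/(1359/√25) = 0.89
df = n − 1 = 24
Two-sided p-value ≈ 0.384
Since p ≈ 0.384 > α = 0.025, fail to reject H0; the data do not provide sufficient evidence against H0.

0.89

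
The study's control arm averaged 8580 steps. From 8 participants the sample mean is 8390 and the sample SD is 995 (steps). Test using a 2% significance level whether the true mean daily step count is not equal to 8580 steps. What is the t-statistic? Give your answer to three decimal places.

-0.540

H0: μ = 8580; H1: μ ≠ 8580 (one-sample t-test, two-sided).
t = (x̄ − μ₀)/(s/√n) = (8390 − 8580)/(995/√8) = -0.540
df = n − 1 = 7
Two-sided p-value ≈ 0.6059
Since p ≈ 0.6059 > α = 0.02, fail to reject H0; the data do not provide sufficient evidence against H0.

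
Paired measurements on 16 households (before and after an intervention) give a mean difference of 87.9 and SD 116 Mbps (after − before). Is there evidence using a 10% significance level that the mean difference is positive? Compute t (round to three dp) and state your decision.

t = 3.031; reject H0

H0: μ_d = 0; H1: μ_d > 0 (paired t-test on the differences, right-tailed).
t = d̄/(s_d/√n) = 87.9/(116/√16) = 3.031
df = n − 1 = 15
p-value = P(T ≥ 3.031) ≈ 0.0042
Since p ≈ 0.0042 < α = 0.1, reject H0; the data support H1.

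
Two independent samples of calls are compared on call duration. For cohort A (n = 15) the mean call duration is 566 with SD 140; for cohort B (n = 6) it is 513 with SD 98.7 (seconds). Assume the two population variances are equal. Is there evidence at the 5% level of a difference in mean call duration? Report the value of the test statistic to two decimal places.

Let group 1 = cohort A, group 2 = cohort B. H0: μ_1 = μ_2; H1: μ_1 ≠ μ_2 (two-sample pooled-variance t-test, two-sided).
s_p² = [(15−1)·140² + (6−1)·98.7²]/(15+6−2) = 17005.7
t = (566 − 513)/√[17005.7·(1/15 + 1/6)] = 0.84
df = n₁ + n₂ − 2 = 19
Two-sided p-value ≈ 0.411
Since p ≈ 0.411 > α = 0.05, fail to reject H0; the evidence is not statistically significant.

0.84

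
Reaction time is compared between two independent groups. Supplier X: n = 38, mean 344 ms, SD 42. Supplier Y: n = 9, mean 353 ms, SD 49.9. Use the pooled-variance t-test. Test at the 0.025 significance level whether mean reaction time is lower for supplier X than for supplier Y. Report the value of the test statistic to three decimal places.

-0.558

Let group 1 = supplier X, group 2 = supplier Y. H0: μ_1 = μ_2; H1: μ_1 < μ_2 (two-sample pooled-variance t-test, left-tailed).
s_p² = [(38−1)·42² + (9−1)·49.9²]/(38+9−2) = 1893.07
t = (344 − 353)/√[1893.07·(1/38 + 1/9)] = -0.558
df = n₁ + n₂ − 2 = 45
p-value = P(T ≤ -0.558) ≈ 0.2898
Since p ≈ 0.2898 > α = 0.025, fail to reject H0; the evidence is not statistically significant.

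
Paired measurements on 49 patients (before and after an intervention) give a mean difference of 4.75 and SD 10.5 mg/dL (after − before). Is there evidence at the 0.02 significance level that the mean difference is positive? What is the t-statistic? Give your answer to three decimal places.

H0: μ_d = 0; H1: μ_d > 0 (paired t-test on the differences, right-tailed).
t = d̄/(s_d/√n) = 4.75/(10.5/√49) = 3.167
df = n − 1 = 48
p-value = P(T ≥ 3.167) ≈ 0.001
Since p ≈ 0.001 < α = 0.02, reject H0; the data support H1.

3.167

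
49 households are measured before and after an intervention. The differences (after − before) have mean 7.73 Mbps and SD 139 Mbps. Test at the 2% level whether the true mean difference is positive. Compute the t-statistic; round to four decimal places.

H0: μ_d = 0; H1: μ_d > 0 (paired t-test on the differences, right-tailed).
t = d̄/(s_d/√n) = 7.73/(139/√49) = 0.3893
df = n − 1 = 48
p-value = P(T ≥ 0.3893) ≈ 0.349
Since p ≈ 0.349 > α = 0.02, fail to reject H0; the evidence is not statistically significant.

0.3893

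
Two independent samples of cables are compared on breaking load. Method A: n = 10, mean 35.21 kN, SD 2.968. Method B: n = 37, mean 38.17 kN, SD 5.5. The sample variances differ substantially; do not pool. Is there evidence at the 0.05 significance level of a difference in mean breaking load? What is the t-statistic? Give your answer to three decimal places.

Let group 1 = method A, group 2 = method B. H0: μ_1 = μ_2; H1: μ_1 ≠ μ_2 (Welch's two-sample t-test, two-sided).
t = (x̄_1 − x̄_2)/√(s_1²/n_1 + s_2²/n_2) = (35.21 − 38.17)/√(2.968²/10 + 5.5²/37) = -2.271
Welch–Satterthwaite df ≈ 27.53
Two-sided p-value ≈ 0.031
Since p ≈ 0.031 < α = 0.05, reject H0; the evidence is statistically significant.

-2.271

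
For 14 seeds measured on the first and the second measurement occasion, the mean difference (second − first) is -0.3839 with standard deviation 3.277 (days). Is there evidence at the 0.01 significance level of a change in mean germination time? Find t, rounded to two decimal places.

-0.44

H0: μ_d = 0; H1: μ_d ≠ 0 (paired t-test on the differences, two-sided).
t = d̄/(s_d/√n) = -0.3839/(3.277/√14) = -0.44
df = n − 1 = 13
Two-sided p-value ≈ 0.668
Since p ≈ 0.668 > α = 0.01, fail to reject H0; the evidence is not statistically significant.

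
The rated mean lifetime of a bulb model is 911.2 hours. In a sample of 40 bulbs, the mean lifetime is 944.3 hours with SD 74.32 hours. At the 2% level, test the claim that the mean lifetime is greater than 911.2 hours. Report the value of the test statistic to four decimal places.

H0: μ = 911.2; H1: μ > 911.2 (one-sample t-test, right-tailed).
t = (x̄ − μ₀)/(s/√n) = (944.3 − 911.2)/(74.32/√40) = 2.8168
df = n − 1 = 39
p-value = P(T ≥ 2.8168) ≈ 0.004
Since p ≈ 0.004 < α = 0.02, reject H0; the data support H1.

2.8168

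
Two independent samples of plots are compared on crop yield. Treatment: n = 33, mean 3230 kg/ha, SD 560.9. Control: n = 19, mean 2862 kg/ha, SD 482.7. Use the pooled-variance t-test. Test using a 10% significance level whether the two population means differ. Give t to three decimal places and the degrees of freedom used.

t = 2.393, df = 50

Let group 1 = treatment, group 2 = control. H0: μ_1 = μ_2; H1: μ_1 ≠ μ_2 (two-sample pooled-variance t-test, two-sided).
s_p² = [(33−1)·560.9² + (19−1)·482.7²]/(33+19−2) = 285229
t = (3230 − 2862)/√[285229·(1/33 + 1/19)] = 2.393
df = n₁ + n₂ − 2 = 50
Two-sided p-value ≈ 0.021
Since p ≈ 0.021 < α = 0.1, reject H0; the data support H1.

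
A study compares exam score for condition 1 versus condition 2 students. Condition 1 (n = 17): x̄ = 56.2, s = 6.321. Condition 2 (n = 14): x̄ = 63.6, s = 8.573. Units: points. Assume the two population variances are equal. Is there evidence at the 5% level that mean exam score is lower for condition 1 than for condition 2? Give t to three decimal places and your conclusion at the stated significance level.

t = -2.765; reject H0

Let group 1 = condition 1, group 2 = condition 2. H0: μ_1 = μ_2; H1: μ_1 < μ_2 (two-sample pooled-variance t-test, left-tailed).
s_p² = [(17−1)·6.321² + (14−1)·8.573²]/(17+14−2) = 54.9908
t = (56.2 − 63.6)/√[54.9908·(1/17 + 1/14)] = -2.765
df = n₁ + n₂ − 2 = 29
p-value = P(T ≤ -2.765) ≈ 0.0049
Since p ≈ 0.0049 < α = 0.05, reject H0; the data support H1.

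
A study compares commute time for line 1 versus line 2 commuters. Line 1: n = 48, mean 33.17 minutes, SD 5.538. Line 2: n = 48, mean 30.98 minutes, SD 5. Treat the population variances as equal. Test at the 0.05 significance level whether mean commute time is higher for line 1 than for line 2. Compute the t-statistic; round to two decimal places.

Let group 1 = line 1, group 2 = line 2. H0: μ_1 = μ_2; H1: μ_1 > μ_2 (two-sample pooled-variance t-test, right-tailed).
s_p² = [(48−1)·5.538² + (48−1)·5²]/(48+48−2) = 27.8347
t = (33.17 − 30.98)/√[27.8347·(1/48 + 1/48)] = 2.03
df = n₁ + n₂ − 2 = 94
p-value = P(T ≥ 2.03) ≈ 0.0224
Since p ≈ 0.0224 < α = 0.05, reject H0; the evidence is statistically significant.

2.03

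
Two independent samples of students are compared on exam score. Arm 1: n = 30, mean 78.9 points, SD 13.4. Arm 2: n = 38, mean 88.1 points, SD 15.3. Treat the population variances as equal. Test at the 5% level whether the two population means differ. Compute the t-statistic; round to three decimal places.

-2.599

Let group 1 = arm 1, group 2 = arm 2. H0: μ_1 = μ_2; H1: μ_1 ≠ μ_2 (two-sample pooled-variance t-test, two-sided).
s_p² = [(30−1)·13.4² + (38−1)·15.3²]/(30+38−2) = 210.13
t = (78.9 − 88.1)/√[210.13·(1/30 + 1/38)] = -2.599
df = n₁ + n₂ − 2 = 66
Two-sided p-value ≈ 0.012
Since p ≈ 0.012 < α = 0.05, reject H0; the data support H1.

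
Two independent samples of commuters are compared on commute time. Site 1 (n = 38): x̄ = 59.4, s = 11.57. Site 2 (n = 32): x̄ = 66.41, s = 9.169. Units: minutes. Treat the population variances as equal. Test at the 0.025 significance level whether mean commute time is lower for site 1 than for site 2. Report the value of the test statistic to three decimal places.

-2.771

Let group 1 = site 1, group 2 = site 2. H0: μ_1 = μ_2; H1: μ_1 < μ_2 (two-sample pooled-variance t-test, left-tailed).
s_p² = [(38−1)·11.57² + (32−1)·9.169²]/(38+32−2) = 111.165
t = (59.4 − 66.41)/√[111.165·(1/38 + 1/32)] = -2.771
df = n₁ + n₂ − 2 = 68
p-value = P(T ≤ -2.771) ≈ 0.004
Since p ≈ 0.004 < α = 0.025, reject H0; the evidence is statistically significant.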